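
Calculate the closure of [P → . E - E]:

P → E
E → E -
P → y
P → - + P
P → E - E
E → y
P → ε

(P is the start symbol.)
Start with: [P → . E - E]
  [P → . E - E] has the dot before E: add [E → . E -], [E → . y]
No further items can be added.

CLOSURE = { [E → . E -], [E → . y], [P → . E - E] }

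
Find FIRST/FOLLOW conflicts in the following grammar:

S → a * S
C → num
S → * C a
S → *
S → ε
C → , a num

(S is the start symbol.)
Nullable non-terminals: S.

S: nullable alternative(s) S → ε; FOLLOW(S) = { $ }
  S → a * S: FIRST \ {ε} = { 'a' } — disjoint from FOLLOW(S)
  S → * C a: FIRST \ {ε} = { '*' } — disjoint from FOLLOW(S)
  S → *: FIRST \ {ε} = { '*' } — disjoint from FOLLOW(S)
  S → ε: FIRST \ {ε} = { } — this is the only nullable alternative, skip

C has no nullable alternative, so no FIRST/FOLLOW check is needed there.

No FIRST/FOLLOW conflicts found.

Answer: No FIRST/FOLLOW conflicts.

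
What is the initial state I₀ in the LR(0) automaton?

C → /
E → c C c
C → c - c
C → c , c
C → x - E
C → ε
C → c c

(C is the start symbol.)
{ [C → . /], [C → . c , c], [C → . c - c], [C → . c c], [C → . x - E], [C → .], [C' → . C] }

First, augment the grammar with C' → C
I₀ = CLOSURE({ [C' → . C] }):
  [C' → . C] has the dot before C: add [C → . /], [C → . c - c], [C → . c , c], [C → . x - E], [C → .], [C → . c c]
No further items can be added.

I₀ = { [C → . /], [C → . c , c], [C → . c - c], [C → . c c], [C → . x - E], [C → .], [C' → . C] }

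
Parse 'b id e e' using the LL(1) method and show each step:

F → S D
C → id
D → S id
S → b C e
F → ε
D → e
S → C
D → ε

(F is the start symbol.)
LL(1) parsing maintains a stack (initially the start symbol over $) and the input. At each step: if the stack top is a terminal, match it against the current input token; if it is a non-terminal N, replace it with the RHS of M[N, lookahead] (the unique production whose predict set contains the lookahead).

Stack is shown with the top on the left.

Stack      Input       Action
-----------------------------
F $        b id e e $  output F → S D
S D $      b id e e $  output S → b C e
b C e D $  b id e e $  match 'b'
C e D $    id e e $    output C → id
id e D $   id e e $    match 'id'
e D $      e e $       match 'e'
D $        e $         output D → e
e $        e $         match 'e'
$          $           accept

The string is accepted.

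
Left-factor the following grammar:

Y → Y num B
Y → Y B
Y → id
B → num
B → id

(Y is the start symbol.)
Left-factoring transforms A → αβ₁ | αβ₂ into A → αA' and A' → β₁ | β₂
(α is the longest common prefix among the alternatives). Repeat until
no nonterminal has two alternatives with a common prefix.

Round 1: Y has alternatives sharing prefix 'Y'. Introduce Y': Y → Y Y'
  Add: Y' → num B
  Add: Y' → B

No remaining common prefixes — done.

Resulting grammar:
Y → Y Y'
Y' → num B
Y' → B
Y → id
B → num
B → id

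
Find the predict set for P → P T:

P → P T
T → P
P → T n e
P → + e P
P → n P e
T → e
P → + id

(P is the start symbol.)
{ '+', 'e', 'n' }

PREDICT(P → P T) = (FIRST(RHS) \ {ε}) ∪ (FOLLOW(P) if ε ∈ FIRST(RHS), i.e. RHS ⇒* ε)
FIRST(P) = { '+', 'e', 'n' }
FIRST(P T) = { '+', 'e', 'n' }
ε ∉ FIRST(P T), so FOLLOW(P) is not added.
PREDICT(P → P T) = { '+', 'e', 'n' }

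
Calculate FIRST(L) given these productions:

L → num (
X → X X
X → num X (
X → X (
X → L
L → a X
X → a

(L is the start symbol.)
To compute FIRST(L), examine every production with L on the left-hand side, reading each right-hand side left to right until a non-nullable symbol is reached.

From L → num (:
  - num is a terminal: add 'num' and stop
From L → a X:
  - a is a terminal: add 'a' and stop

Collecting: FIRST(L) = { 'a', 'num' }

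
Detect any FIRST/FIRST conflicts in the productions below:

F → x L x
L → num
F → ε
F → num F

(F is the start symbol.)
Productions for F:
  F → x L x: FIRST = { 'x' }
  F → ε: FIRST = { ε }
  F → num F: FIRST = { 'num' }
L has only one production, so no FIRST/FIRST conflict is possible there.

All alternatives of each non-terminal have pairwise disjoint FIRST sets.

Answer: No FIRST/FIRST conflicts.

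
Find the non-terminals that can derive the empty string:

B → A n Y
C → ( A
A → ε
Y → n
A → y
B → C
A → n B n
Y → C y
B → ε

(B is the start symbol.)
{ 'A', 'B' }

A non-terminal is nullable if it can derive ε (the empty string): either it has an ε-production, or it has a production whose right-hand side consists entirely of nullable non-terminals.

ε-productions: A → ε, B → ε
So A, B are immediately nullable.
No further non-terminal can be added: every production for the remaining non-terminals contains a terminal or a non-nullable non-terminal.
Nullable = { 'A', 'B' }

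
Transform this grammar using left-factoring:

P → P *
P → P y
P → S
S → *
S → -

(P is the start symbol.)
P → P P'
P' → *
P' → y
P → S
S → *
S → -

Left-factoring transforms A → αβ₁ | αβ₂ into A → αA' and A' → β₁ | β₂
(α is the longest common prefix among the alternatives). Repeat until
no nonterminal has two alternatives with a common prefix.

Round 1: P has alternatives sharing prefix 'P'. Introduce P': P → P P'
  Add: P' → *
  Add: P' → y

No remaining common prefixes — done.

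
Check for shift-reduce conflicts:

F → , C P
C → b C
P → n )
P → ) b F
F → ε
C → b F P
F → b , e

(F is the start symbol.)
Augment with F' → F and build the canonical LR(0) collection (I0 = CLOSURE({[F' → . F]}), then GOTO on every symbol after a dot until no new states appear). It has 19 states:
  I0: { [F → . , C P], [F → . b , e], [F → .], [F' → . F] }  — shift, reduce
  I1: { [C → . b C], [C → . b F P], [F → , . C P] }  — shift
  I2: { [F' → F .] }  — accept
  I3: { [F → b . , e] }  — shift
  I4: { [F → b , . e] }  — shift
  I5: { [F → b , e .] }  — reduce
  I6: { [F → , C . P], [P → . ) b F], [P → . n )] }  — shift
  I7: { [C → . b C], [C → . b F P], [C → b . C], [C → b . F P], [F → . , C P], [F → . b , e], [F → .] }  — shift, reduce
  I8: { [C → b C .] }  — reduce
  I9: { [C → b F . P], [P → . ) b F], [P → . n )] }  — shift
  I10: { [C → . b C], [C → . b F P], [C → b . C], [C → b . F P], [F → . , C P], [F → . b , e], [F → .], [F → b . , e] }  — shift, reduce
  I11: { [C → . b C], [C → . b F P], [F → , . C P], [F → b , . e] }  — shift
  I12: { [P → ) . b F] }  — shift
  I13: { [C → b F P .] }  — reduce
  I14: { [P → n . )] }  — shift
  I15: { [P → n ) .] }  — reduce
  I16: { [F → . , C P], [F → . b , e], [F → .], [P → ) b . F] }  — shift, reduce
  I17: { [P → ) b F .] }  — reduce
  I18: { [F → , C P .] }  — reduce

I0 contains reduce item [F → .] and shift items [F → . , C P], [F → . b , e] — shift-reduce conflict.
I7 contains reduce item [F → .] and shift items [C → . b C], [C → . b F P], [F → . , C P], [F → . b , e] — shift-reduce conflict.
I10 contains reduce item [F → .] and shift items [C → . b C], [C → . b F P], [F → . , C P], [F → . b , e], [F → b . , e] — shift-reduce conflict.
I16 contains reduce item [F → .] and shift items [F → . , C P], [F → . b , e] — shift-reduce conflict.

Answer: Yes — I0: [F → .] vs [F → . , C P]; I7: [F → .] vs [C → . b C]; I10: [F → .] vs [C → . b C]; I16: [F → .] vs [F → . , C P]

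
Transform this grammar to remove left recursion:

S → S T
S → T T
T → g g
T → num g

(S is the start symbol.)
S → T T S'
S' → T S'
S' → ε
T → g g
T → num g

S is directly left-recursive. The standard transformation for
  A → A α₁ | ... | A α_m | β₁ | ... | β_n
is
  A  → β₁ A' | ... | β_n A'
  A' → α₁ A' | ... | α_m A' | ε

S → T T becomes S → T T S'
S → S T becomes S' → T S'
Add S' → ε

Productions for other non-terminals are unchanged:
  T → g g
  T → num g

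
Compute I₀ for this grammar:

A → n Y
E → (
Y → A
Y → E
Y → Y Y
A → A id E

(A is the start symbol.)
First, augment the grammar with A' → A
I₀ = CLOSURE({ [A' → . A] }):
  [A' → . A] has the dot before A: add [A → . n Y], [A → . A id E]
No further items can be added.

I₀ = { [A → . A id E], [A → . n Y], [A' → . A] }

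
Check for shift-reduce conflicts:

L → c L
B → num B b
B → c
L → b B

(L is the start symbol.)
Augment with L' → L and build the canonical LR(0) collection (I0 = CLOSURE({[L' → . L]}), then GOTO on every symbol after a dot until no new states appear). It has 10 states:
  I0: { [L → . b B], [L → . c L], [L' → . L] }  — shift
  I1: { [L' → L .] }  — accept
  I2: { [B → . c], [B → . num B b], [L → b . B] }  — shift
  I3: { [L → . b B], [L → . c L], [L → c . L] }  — shift
  I4: { [L → c L .] }  — reduce
  I5: { [L → b B .] }  — reduce
  I6: { [B → c .] }  — reduce
  I7: { [B → . c], [B → . num B b], [B → num . B b] }  — shift
  I8: { [B → num B . b] }  — shift
  I9: { [B → num B b .] }  — reduce

No state contains both a complete item and a shift item.

Answer: No shift-reduce conflicts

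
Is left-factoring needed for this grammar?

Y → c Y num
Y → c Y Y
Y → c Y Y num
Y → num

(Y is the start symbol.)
Left-factoring is needed when two productions for the same non-terminal
share a common prefix on the right-hand side.

Productions for Y:
  Y → c Y num
  Y → c Y Y
  Y → c Y Y num
  Y → num

Found common prefix 'c Y' in productions for Y

Answer: Yes, Y has productions with common prefix 'c Y'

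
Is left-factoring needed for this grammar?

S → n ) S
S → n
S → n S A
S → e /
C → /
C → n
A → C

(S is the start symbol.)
Yes, S has productions with common prefix 'n'

Left-factoring is needed when two productions for the same non-terminal
share a common prefix on the right-hand side.

Productions for S:
  S → n ) S
  S → n
  S → n S A
  S → e /
Productions for C:
  C → /
  C → n

Found common prefix 'n' in productions for S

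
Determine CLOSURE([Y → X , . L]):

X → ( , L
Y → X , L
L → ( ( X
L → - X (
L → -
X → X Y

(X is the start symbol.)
{ [L → . ( ( X], [L → . - X (], [L → . -], [Y → X , . L] }

Start with: [Y → X , . L]
  [Y → X , . L] has the dot before L: add [L → . ( ( X], [L → . - X (], [L → . -]
No further items can be added.

CLOSURE = { [L → . ( ( X], [L → . - X (], [L → . -], [Y → X , . L] }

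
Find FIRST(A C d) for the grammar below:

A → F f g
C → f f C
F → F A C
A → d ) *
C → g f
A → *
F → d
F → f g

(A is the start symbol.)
{ '*', 'd', 'f' }

FIRST sets of the non-terminals involved (from the grammar, by fixed-point iteration):
  FIRST(A) = { '*', 'd', 'f' }

To compute FIRST(A C d), process the symbols left to right:
Symbol A is a non-terminal. Add FIRST(A) \ {ε} = { '*', 'd', 'f' }
A is not nullable (ε ∉ FIRST(A)), so stop here.
FIRST(A C d) = { '*', 'd', 'f' }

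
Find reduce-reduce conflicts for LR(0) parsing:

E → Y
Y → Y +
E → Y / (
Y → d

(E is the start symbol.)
A reduce-reduce conflict occurs when an LR(0) state has two complete items [A → α .] and [B → β .] — both call for a reduction, and with no lookahead the parser cannot choose between them.

Augment with E' → E and build the canonical LR(0) collection (I0 = CLOSURE({[E' → . E]}), then GOTO on every symbol after a dot until no new states appear). It has 7 states:
  I0: { [E → . Y / (], [E → . Y], [E' → . E], [Y → . Y +], [Y → . d] }  — shift
  I1: { [E' → E .] }  — accept
  I2: { [E → Y . / (], [E → Y .], [Y → Y . +] }  — shift, reduce
  I3: { [Y → d .] }  — reduce
  I4: { [Y → Y + .] }  — reduce
  I5: { [E → Y / . (] }  — shift
  I6: { [E → Y / ( .] }  — reduce

No state contains more than one complete item.

Answer: No reduce-reduce conflicts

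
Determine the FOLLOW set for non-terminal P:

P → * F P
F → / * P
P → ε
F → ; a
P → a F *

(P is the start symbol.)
{ $, '*', 'a' }

P is the start symbol, so $ ∈ FOLLOW(P).
In P → * F P: P is at the end; this adds FOLLOW(P) to itself — nothing new
In F → / * P: P is at the end, add FOLLOW(F)

The FOLLOW sets referred to above (computed the same way, to a fixed point):
  FOLLOW(F) = { $, '*', 'a' }

Taking the union: FOLLOW(P) = { $, '*', 'a' }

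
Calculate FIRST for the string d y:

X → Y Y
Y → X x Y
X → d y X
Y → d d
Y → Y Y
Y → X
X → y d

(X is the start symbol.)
{ 'd' }

To compute FIRST(d y), process the symbols left to right:
Symbol d is a terminal. Add 'd' and stop.
FIRST(d y) = { 'd' }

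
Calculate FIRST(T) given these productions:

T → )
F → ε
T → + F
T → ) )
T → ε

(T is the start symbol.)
To compute FIRST(T), examine every production with T on the left-hand side, reading each right-hand side left to right until a non-nullable symbol is reached.

From T → ):
  - ')' is a terminal: add ')' and stop
From T → + F:
  - '+' is a terminal: add '+' and stop
From T → ) ):
  - ')' is a terminal: add ')' and stop
From T → ε:
  - ε-production, so ε ∈ FIRST(T)

Collecting: FIRST(T) = { ')', '+', ε }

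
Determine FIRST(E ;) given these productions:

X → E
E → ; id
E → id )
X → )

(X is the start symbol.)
FIRST sets of the non-terminals involved (from the grammar, by fixed-point iteration):
  FIRST(E) = { ';', 'id' }

To compute FIRST(E ;), process the symbols left to right:
Symbol E is a non-terminal. Add FIRST(E) \ {ε} = { ';', 'id' }
E is not nullable (ε ∉ FIRST(E)), so stop here.
FIRST(E ;) = { ';', 'id' }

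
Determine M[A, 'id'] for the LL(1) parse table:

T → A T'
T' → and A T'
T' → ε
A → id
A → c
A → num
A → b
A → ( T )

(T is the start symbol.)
A → id

To find M[A, 'id'], we find productions for A where 'id' is in the predict set (PREDICT(N → α) = (FIRST(α) \ {ε}) ∪ (FOLLOW(N) if α ⇒* ε)).

A → id: PREDICT = { 'id' }
  'id' is in predict set, so this production goes in M[A, 'id']
A → c: PREDICT = { 'c' }
A → num: PREDICT = { 'num' }
A → b: PREDICT = { 'b' }
A → ( T ): PREDICT = { '(' }

M[A, 'id'] = A → id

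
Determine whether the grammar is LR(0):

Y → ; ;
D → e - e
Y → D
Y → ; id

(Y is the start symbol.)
Yes, the grammar is LR(0)

A grammar is LR(0) if no state in the canonical LR(0) collection has:
  - both a shift item (dot before a terminal) and a complete item (shift-reduce conflict), or
  - two or more complete items (reduce-reduce conflict; the accept item [Y' → Y .] counts as a complete item here).

Augment with Y' → Y and build the canonical LR(0) collection (I0 = CLOSURE({[Y' → . Y]}), then GOTO on every symbol after a dot until no new states appear). It has 9 states:
  I0: { [D → . e - e], [Y → . ; ;], [Y → . ; id], [Y → . D], [Y' → . Y] }  — shift
  I1: { [Y → ; . ;], [Y → ; . id] }  — shift
  I2: { [Y → D .] }  — reduce
  I3: { [Y' → Y .] }  — accept
  I4: { [D → e . - e] }  — shift
  I5: { [D → e - . e] }  — shift
  I6: { [D → e - e .] }  — reduce
  I7: { [Y → ; ; .] }  — reduce
  I8: { [Y → ; id .] }  — reduce

Every state is either a pure shift/goto state or contains exactly one complete item and nothing to shift — no conflicts. The grammar is LR(0).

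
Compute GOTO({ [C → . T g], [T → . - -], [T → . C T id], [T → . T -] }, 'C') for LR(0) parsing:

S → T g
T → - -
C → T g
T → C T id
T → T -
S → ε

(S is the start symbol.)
GOTO(I, 'C') = CLOSURE({ [A → αX.β] : [A → α.Xβ] ∈ I, X = 'C' })

Items with dot before 'C', with the dot advanced:
  [T → . C T id] → [T → C . T id]
Closure of the advanced items:
  [T → C . T id] has the dot before T: add [T → . - -], [T → . C T id], [T → . T -]
  [T → . C T id] has the dot before C: add [C → . T g]

GOTO = { [C → . T g], [T → . - -], [T → . C T id], [T → . T -], [T → C . T id] }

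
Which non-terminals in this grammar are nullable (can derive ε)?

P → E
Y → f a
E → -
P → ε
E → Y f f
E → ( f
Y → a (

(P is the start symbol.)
{ 'P' }

ε-productions: P → ε
So P is immediately nullable.
No further non-terminal can be added: every production for the remaining non-terminals contains a terminal or a non-nullable non-terminal.
Nullable = { 'P' }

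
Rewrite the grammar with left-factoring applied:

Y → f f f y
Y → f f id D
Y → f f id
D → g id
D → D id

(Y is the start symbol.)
Left-factoring transforms A → αβ₁ | αβ₂ into A → αA' and A' → β₁ | β₂
(α is the longest common prefix among the alternatives). Repeat until
no nonterminal has two alternatives with a common prefix.

Round 1: Y has alternatives sharing prefix 'f f'. Introduce Y': Y → f f Y'
  Add: Y' → f y
  Add: Y' → id D
  Add: Y' → id

Round 2: Y' has alternatives sharing prefix 'id'. Introduce Y'': Y' → id Y''
  Add: Y'' → D
  Add: Y'' → ε

No remaining common prefixes — done.

Resulting grammar:
Y → f f Y'
Y' → f y
Y' → id Y''
Y'' → D
Y'' → ε
D → g id
D → D id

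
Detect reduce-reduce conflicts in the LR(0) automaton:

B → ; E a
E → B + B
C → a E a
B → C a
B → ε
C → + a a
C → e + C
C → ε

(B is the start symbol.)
Yes — I0: [B → .] vs [C → .]; I2: [B → .] vs [C → .]; I5: [B → .] vs [C → .]; I12: [B → .] vs [C → .]

Augment with B' → B and build the canonical LR(0) collection (I0 = CLOSURE({[B' → . B]}), then GOTO on every symbol after a dot until no new states appear). It has 19 states:
  I0: { [B → . ; E a], [B → . C a], [B → .], [B' → . B], [C → . + a a], [C → . a E a], [C → . e + C], [C → .] }  — shift, 2 reduces
  I1: { [C → + . a a] }  — shift
  I2: { [B → . ; E a], [B → . C a], [B → .], [B → ; . E a], [C → . + a a], [C → . a E a], [C → . e + C], [C → .], [E → . B + B] }  — shift, 2 reduces
  I3: { [B' → B .] }  — accept
  I4: { [B → C . a] }  — shift
  I5: { [B → . ; E a], [B → . C a], [B → .], [C → . + a a], [C → . a E a], [C → . e + C], [C → .], [C → a . E a], [E → . B + B] }  — shift, 2 reduces
  I6: { [C → e . + C] }  — shift
  I7: { [C → . + a a], [C → . a E a], [C → . e + C], [C → .], [C → e + . C] }  — shift, reduce
  I8: { [C → e + C .] }  — reduce
  I9: { [E → B . + B] }  — shift
  I10: { [C → a E . a] }  — shift
  I11: { [C → a E a .] }  — reduce
  I12: { [B → . ; E a], [B → . C a], [B → .], [C → . + a a], [C → . a E a], [C → . e + C], [C → .], [E → B + . B] }  — shift, 2 reduces
  I13: { [E → B + B .] }  — reduce
  I14: { [B → C a .] }  — reduce
  I15: { [B → ; E . a] }  — shift
  I16: { [B → ; E a .] }  — reduce
  I17: { [C → + a . a] }  — shift
  I18: { [C → + a a .] }  — reduce

I0 contains complete items [B → .], [C → .] — reduce-reduce conflict.
I2 contains complete items [B → .], [C → .] — reduce-reduce conflict.
I5 contains complete items [B → .], [C → .] — reduce-reduce conflict.
I12 contains complete items [B → .], [C → .] — reduce-reduce conflict.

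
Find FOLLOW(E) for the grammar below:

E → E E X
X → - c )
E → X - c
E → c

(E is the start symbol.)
{ $, '-', 'c' }

E is the start symbol, so $ ∈ FOLLOW(E).
In E → E E X: E is followed by E X, add FIRST(E X) \ {ε} = { '-', 'c' }
In E → E E X: E is followed by X, add FIRST(X) \ {ε} = { '-' }

Taking the union: FOLLOW(E) = { $, '-', 'c' }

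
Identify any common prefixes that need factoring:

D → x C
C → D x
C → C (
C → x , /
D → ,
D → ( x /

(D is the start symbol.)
Left-factoring is needed when two productions for the same non-terminal
share a common prefix on the right-hand side.

Productions for D:
  D → x C
  D → ,
  D → ( x /
Productions for C:
  C → D x
  C → C (
  C → x , /

No common prefixes found.

Answer: No, left-factoring is not needed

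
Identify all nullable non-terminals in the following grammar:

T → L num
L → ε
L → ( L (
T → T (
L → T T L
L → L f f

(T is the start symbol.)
{ 'L' }

A non-terminal is nullable if it can derive ε (the empty string): either it has an ε-production, or it has a production whose right-hand side consists entirely of nullable non-terminals.

ε-productions: L → ε
So L is immediately nullable.
No further non-terminal can be added: every production for the remaining non-terminals contains a terminal or a non-nullable non-terminal.
Nullable = { 'L' }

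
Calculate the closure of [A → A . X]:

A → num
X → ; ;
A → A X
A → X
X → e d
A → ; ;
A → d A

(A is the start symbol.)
Start with: [A → A . X]
  [A → A . X] has the dot before X: add [X → . ; ;], [X → . e d]
No further items can be added.

CLOSURE = { [A → A . X], [X → . ; ;], [X → . e d] }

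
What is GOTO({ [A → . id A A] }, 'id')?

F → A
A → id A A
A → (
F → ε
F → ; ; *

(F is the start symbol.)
{ [A → . (], [A → . id A A], [A → id . A A] }

GOTO(I, 'id') = CLOSURE({ [A → αX.β] : [A → α.Xβ] ∈ I, X = 'id' })

Items with dot before 'id', with the dot advanced:
  [A → . id A A] → [A → id . A A]
Closure of the advanced items:
  [A → id . A A] has the dot before A: add [A → . id A A], [A → . (]

GOTO = { [A → . (], [A → . id A A], [A → id . A A] }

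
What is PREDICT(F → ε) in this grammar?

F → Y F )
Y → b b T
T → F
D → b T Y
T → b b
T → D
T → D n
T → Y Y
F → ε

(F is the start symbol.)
PREDICT(F → ε) = (FIRST(RHS) \ {ε}) ∪ (FOLLOW(F) if ε ∈ FIRST(RHS), i.e. RHS ⇒* ε)
The right-hand side is ε (FIRST(ε) = { ε }), so the predict set is FOLLOW(F) = { $, ')', 'b', 'n' }
PREDICT(F → ε) = { $, ')', 'b', 'n' }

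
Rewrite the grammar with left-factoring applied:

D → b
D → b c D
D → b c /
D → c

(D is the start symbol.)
Left-factoring transforms A → αβ₁ | αβ₂ into A → αA' and A' → β₁ | β₂
(α is the longest common prefix among the alternatives). Repeat until
no nonterminal has two alternatives with a common prefix.

Round 1: D has alternatives sharing prefix 'b'. Introduce D': D → b D'
  Add: D' → ε
  Add: D' → c D
  Add: D' → c /

Round 2: D' has alternatives sharing prefix 'c'. Introduce D'': D' → c D''
  Add: D'' → D
  Add: D'' → /

No remaining common prefixes — done.

Resulting grammar:
D → b D'
D' → ε
D' → c D''
D'' → D
D'' → /
D → c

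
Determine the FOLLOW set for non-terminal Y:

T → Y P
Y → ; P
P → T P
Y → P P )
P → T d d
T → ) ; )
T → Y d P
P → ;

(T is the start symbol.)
To compute FOLLOW(Y), find every occurrence of Y on a right-hand side N → α Y β: add FIRST(β) \ {ε}, and if β is empty or nullable also add FOLLOW(N). Iterate to a fixed point.

In T → Y P: Y is followed by P, add FIRST(P) \ {ε} = { ')', ';' }
In T → Y d P: Y is followed by d P, add FIRST(d P) \ {ε} = { 'd' }

Taking the union: FOLLOW(Y) = { ')', ';', 'd' }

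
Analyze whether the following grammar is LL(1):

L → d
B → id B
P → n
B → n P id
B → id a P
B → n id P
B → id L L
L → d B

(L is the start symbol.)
For L:
  PREDICT(L → d) = { 'd' }
  PREDICT(L → d B) = { 'd' }
For B:
  PREDICT(B → id B) = { 'id' }
  PREDICT(B → n P id) = { 'n' }
  PREDICT(B → id a P) = { 'id' }
  PREDICT(B → n id P) = { 'n' }
  PREDICT(B → id L L) = { 'id' }
P has a single production, so nothing to check there.

Conflict found: Predict set conflict for L: { 'd' }
The grammar is NOT LL(1).

Answer: No. Predict set conflict for L: { 'd' }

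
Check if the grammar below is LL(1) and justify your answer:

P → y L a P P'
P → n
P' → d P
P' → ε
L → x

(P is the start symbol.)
A grammar is LL(1) if for each non-terminal N with multiple productions, the predict sets of those productions are pairwise disjoint, where PREDICT(N → α) = (FIRST(α) \ {ε}) ∪ (FOLLOW(N) if α ⇒* ε).

Relevant sets:
  FOLLOW(P') = { $, 'd' }

For P:
  PREDICT(P → y L a P P') = { 'y' }
  PREDICT(P → n) = { 'n' }
For P':
  PREDICT(P' → d P) = { 'd' }
  PREDICT(P' → ε) = { $, 'd' }
L has a single production, so nothing to check there.

Conflict found: Predict set conflict for P': { 'd' }
The grammar is NOT LL(1).

Answer: No. Predict set conflict for P': { 'd' }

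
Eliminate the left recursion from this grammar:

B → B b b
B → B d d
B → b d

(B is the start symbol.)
B is directly left-recursive. The standard transformation for
  A → A α₁ | ... | A α_m | β₁ | ... | β_n
is
  A  → β₁ A' | ... | β_n A'
  A' → α₁ A' | ... | α_m A' | ε

B → b d becomes B → b d B'
B → B b b becomes B' → b b B'
B → B d d becomes B' → d d B'
Add B' → ε

Resulting grammar:
B → b d B'
B' → b b B'
B' → d d B'
B' → ε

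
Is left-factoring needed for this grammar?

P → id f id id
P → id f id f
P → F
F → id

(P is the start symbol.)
Left-factoring is needed when two productions for the same non-terminal
share a common prefix on the right-hand side.

Productions for P:
  P → id f id id
  P → id f id f
  P → F

Found common prefix 'id f id' in productions for P

Answer: Yes, P has productions with common prefix 'id f id'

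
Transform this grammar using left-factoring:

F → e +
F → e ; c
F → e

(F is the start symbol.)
F → e F'
F' → +
F' → ; c
F' → ε

Left-factoring transforms A → αβ₁ | αβ₂ into A → αA' and A' → β₁ | β₂
(α is the longest common prefix among the alternatives). Repeat until
no nonterminal has two alternatives with a common prefix.

Round 1: F has alternatives sharing prefix 'e'. Introduce F': F → e F'
  Add: F' → +
  Add: F' → ; c
  Add: F' → ε

No remaining common prefixes — done.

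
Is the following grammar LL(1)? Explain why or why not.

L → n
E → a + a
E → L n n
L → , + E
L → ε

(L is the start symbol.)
Relevant sets:
  FIRST(L) = { ',', 'n', ε }
  FOLLOW(L) = { $, 'n' }

For L:
  PREDICT(L → n) = { 'n' }
  PREDICT(L → ',' '+' E) = { ',' }
  PREDICT(L → ε) = { $, 'n' }
For E:
  PREDICT(E → a '+' a) = { 'a' }
  PREDICT(E → L n n) = { ',', 'n' }

Conflict found: Predict set conflict for L: { 'n' }
The grammar is NOT LL(1).

Answer: No. Predict set conflict for L: { 'n' }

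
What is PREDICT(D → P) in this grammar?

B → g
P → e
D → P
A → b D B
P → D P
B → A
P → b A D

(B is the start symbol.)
PREDICT(D → P) = (FIRST(RHS) \ {ε}) ∪ (FOLLOW(D) if ε ∈ FIRST(RHS), i.e. RHS ⇒* ε)
FIRST(P) = { 'b', 'e' }
FIRST(P) = { 'b', 'e' }
ε ∉ FIRST(P), so FOLLOW(D) is not added.
PREDICT(D → P) = { 'b', 'e' }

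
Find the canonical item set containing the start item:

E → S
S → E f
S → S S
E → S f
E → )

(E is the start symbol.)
First, augment the grammar with E' → E
I₀ = CLOSURE({ [E' → . E] }):
  [E' → . E] has the dot before E: add [E → . S], [E → . S f], [E → . )]
  [E → . S] has the dot before S: add [S → . E f], [S → . S S]
No further items can be added.

I₀ = { [E → . )], [E → . S f], [E → . S], [E' → . E], [S → . E f], [S → . S S] }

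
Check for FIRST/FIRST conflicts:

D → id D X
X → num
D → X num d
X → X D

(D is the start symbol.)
A FIRST/FIRST conflict occurs when two productions N → α and N → β for the same non-terminal have FIRST(α) ∩ FIRST(β) ≠ ∅ (with ε ∈ FIRST of a nullable right-hand side, so two nullable alternatives also conflict).

FIRST sets of the non-terminals at (or reachable through a nullable prefix from) the front of some alternative:
  FIRST(X) = { 'num' }

Productions for D:
  D → id D X: FIRST = { 'id' }
  D → X num d: FIRST = { 'num' }
Productions for X:
  X → num: FIRST = { 'num' }
  X → X D: FIRST = { 'num' }

Conflict for X: X → num and X → X D
  Overlap: { 'num' }

Answer: Yes. X → num / X → X D on { 'num' }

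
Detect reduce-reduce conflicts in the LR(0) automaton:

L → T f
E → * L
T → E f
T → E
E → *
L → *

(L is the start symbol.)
Augment with L' → L and build the canonical LR(0) collection (I0 = CLOSURE({[L' → . L]}), then GOTO on every symbol after a dot until no new states appear). It has 8 states:
  I0: { [E → . * L], [E → . *], [L → . *], [L → . T f], [L' → . L], [T → . E f], [T → . E] }  — shift
  I1: { [E → * . L], [E → * .], [E → . * L], [E → . *], [L → * .], [L → . *], [L → . T f], [T → . E f], [T → . E] }  — shift, 2 reduces
  I2: { [T → E . f], [T → E .] }  — shift, reduce
  I3: { [L' → L .] }  — accept
  I4: { [L → T . f] }  — shift
  I5: { [L → T f .] }  — reduce
  I6: { [T → E f .] }  — reduce
  I7: { [E → * L .] }  — reduce

I1 contains complete items [E → * .], [L → * .] — reduce-reduce conflict.

Answer: Yes — I1: [E → * .] vs [L → * .]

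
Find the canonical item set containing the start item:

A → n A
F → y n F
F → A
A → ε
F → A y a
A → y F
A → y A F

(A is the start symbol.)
First, augment the grammar with A' → A
I₀ = CLOSURE({ [A' → . A] }):
  [A' → . A] has the dot before A: add [A → . n A], [A → .], [A → . y F], [A → . y A F]
No further items can be added.

I₀ = { [A → . n A], [A → . y A F], [A → . y F], [A → .], [A' → . A] }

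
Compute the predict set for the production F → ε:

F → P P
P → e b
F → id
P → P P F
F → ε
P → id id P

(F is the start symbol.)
{ $, 'e', 'id' }

PREDICT(F → ε) = (FIRST(RHS) \ {ε}) ∪ (FOLLOW(F) if ε ∈ FIRST(RHS), i.e. RHS ⇒* ε)
The right-hand side is ε (FIRST(ε) = { ε }), so the predict set is FOLLOW(F) = { $, 'e', 'id' }
PREDICT(F → ε) = { $, 'e', 'id' }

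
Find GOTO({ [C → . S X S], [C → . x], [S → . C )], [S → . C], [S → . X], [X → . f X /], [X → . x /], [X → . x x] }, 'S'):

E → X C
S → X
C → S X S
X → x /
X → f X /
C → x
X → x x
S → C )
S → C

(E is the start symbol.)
GOTO(I, 'S') = CLOSURE({ [A → αX.β] : [A → α.Xβ] ∈ I, X = 'S' })

Items with dot before 'S', with the dot advanced:
  [C → . S X S] → [C → S . X S]
Closure of the advanced items:
  [C → S . X S] has the dot before X: add [X → . x /], [X → . f X /], [X → . x x]

GOTO = { [C → S . X S], [X → . f X /], [X → . x /], [X → . x x] }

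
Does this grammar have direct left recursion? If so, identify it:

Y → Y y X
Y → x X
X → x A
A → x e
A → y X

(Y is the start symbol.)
Yes, Y is left-recursive

Direct left recursion occurs when N → N α for some non-terminal N (the right-hand side begins with the left-hand side itself).

Y → Y y X: LEFT RECURSIVE (starts with Y)
Y → x X: starts with x
X → x A: starts with x
A → x e: starts with x
A → y X: starts with y

The grammar has direct left recursion on: Y.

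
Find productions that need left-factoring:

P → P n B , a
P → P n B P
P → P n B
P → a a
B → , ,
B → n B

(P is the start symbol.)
Left-factoring is needed when two productions for the same non-terminal
share a common prefix on the right-hand side.

Productions for P:
  P → P n B , a
  P → P n B P
  P → P n B
  P → a a
Productions for B:
  B → , ,
  B → n B

Found common prefix 'P n B' in productions for P

Answer: Yes, P has productions with common prefix 'P n B'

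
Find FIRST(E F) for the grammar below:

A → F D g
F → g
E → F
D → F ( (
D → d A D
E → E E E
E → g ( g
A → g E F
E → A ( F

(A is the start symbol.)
{ 'g' }

FIRST sets of the non-terminals involved (from the grammar, by fixed-point iteration):
  FIRST(E) = { 'g' }

To compute FIRST(E F), process the symbols left to right:
Symbol E is a non-terminal. Add FIRST(E) \ {ε} = { 'g' }
E is not nullable (ε ∉ FIRST(E)), so stop here.
FIRST(E F) = { 'g' }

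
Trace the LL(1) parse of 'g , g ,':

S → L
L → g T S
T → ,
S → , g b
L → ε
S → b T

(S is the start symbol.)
LL(1) parsing maintains a stack (initially the start symbol over $) and the input. At each step: if the stack top is a terminal, match it against the current input token; if it is a non-terminal N, replace it with the RHS of M[N, lookahead] (the unique production whose predict set contains the lookahead).

Stack is shown with the top on the left.

Stack    Input      Action
--------------------------
S $      g , g , $  output S → L
L $      g , g , $  output L → g T S
g T S $  g , g , $  match 'g'
T S $    , g , $    output T → ,
, S $    , g , $    match ','
S $      g , $      output S → L
L $      g , $      output L → g T S
g T S $  g , $      match 'g'
T S $    , $        output T → ,
, S $    , $        match ','
S $      $          output S → L
L $      $          output L → ε
$        $          accept

The string is accepted.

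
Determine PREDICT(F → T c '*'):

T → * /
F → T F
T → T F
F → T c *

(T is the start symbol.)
{ '*' }

PREDICT(F → T c '*') = (FIRST(RHS) \ {ε}) ∪ (FOLLOW(F) if ε ∈ FIRST(RHS), i.e. RHS ⇒* ε)
FIRST(T) = { '*' }
FIRST(T c '*') = { '*' }
ε ∉ FIRST(T c '*'), so FOLLOW(F) is not added.
PREDICT(F → T c '*') = { '*' }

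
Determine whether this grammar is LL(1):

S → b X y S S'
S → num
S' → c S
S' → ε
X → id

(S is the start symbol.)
No. Predict set conflict for S': { 'c' }

Relevant sets:
  FOLLOW(S') = { $, 'c' }

For S:
  PREDICT(S → b X y S S') = { 'b' }
  PREDICT(S → num) = { 'num' }
For S':
  PREDICT(S' → c S) = { 'c' }
  PREDICT(S' → ε) = { $, 'c' }
X has a single production, so nothing to check there.

Conflict found: Predict set conflict for S': { 'c' }
The grammar is NOT LL(1).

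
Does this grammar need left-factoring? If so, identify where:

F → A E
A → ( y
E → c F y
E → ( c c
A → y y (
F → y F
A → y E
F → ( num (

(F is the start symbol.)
Left-factoring is needed when two productions for the same non-terminal
share a common prefix on the right-hand side.

Productions for F:
  F → A E
  F → y F
  F → ( num (
Productions for A:
  A → ( y
  A → y y (
  A → y E
Productions for E:
  E → c F y
  E → ( c c

Found common prefix 'y' in productions for A

Answer: Yes, A has productions with common prefix 'y'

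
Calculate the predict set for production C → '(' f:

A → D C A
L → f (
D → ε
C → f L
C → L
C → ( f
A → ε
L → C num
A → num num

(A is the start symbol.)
PREDICT(C → '(' f) = (FIRST(RHS) \ {ε}) ∪ (FOLLOW(C) if ε ∈ FIRST(RHS), i.e. RHS ⇒* ε)
FIRST('(' f) = { '(' }
ε ∉ FIRST('(' f), so FOLLOW(C) is not added.
PREDICT(C → '(' f) = { '(' }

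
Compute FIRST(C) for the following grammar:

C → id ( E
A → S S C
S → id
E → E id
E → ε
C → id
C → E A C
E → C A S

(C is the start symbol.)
{ 'id' }

FIRST sets of the other non-terminals involved (by the same procedure, iterated to a fixed point):
  FIRST(E) = { 'id', ε }
  FIRST(A) = { 'id' }

From C → id ( E:
  - id is a terminal: add 'id' and stop
From C → id:
  - id is a terminal: add 'id' and stop
From C → E A C:
  - E is a non-terminal: add FIRST(E) \ {ε} = { 'id' }
    E is nullable, so continue to the next symbol
  - A is a non-terminal: add FIRST(A) \ {ε} = { 'id' }
    A is not nullable, so stop

Collecting: FIRST(C) = { 'id' }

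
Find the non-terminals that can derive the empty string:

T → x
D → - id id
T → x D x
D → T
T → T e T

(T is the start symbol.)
A non-terminal is nullable if it can derive ε (the empty string): either it has an ε-production, or it has a production whose right-hand side consists entirely of nullable non-terminals.

There are no ε-productions, so no non-terminal can derive ε.
No non-terminals are nullable.

Answer: None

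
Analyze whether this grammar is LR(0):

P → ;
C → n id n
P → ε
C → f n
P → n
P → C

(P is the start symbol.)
No. Shift-reduce conflict between [P → .] and [C → . f n]

A grammar is LR(0) if no state in the canonical LR(0) collection has:
  - both a shift item (dot before a terminal) and a complete item (shift-reduce conflict), or
  - two or more complete items (reduce-reduce conflict; the accept item [P' → P .] counts as a complete item here).

Augment with P' → P and build the canonical LR(0) collection (I0 = CLOSURE({[P' → . P]}), then GOTO on every symbol after a dot until no new states appear). It has 9 states:
  I0: { [C → . f n], [C → . n id n], [P → . ;], [P → . C], [P → . n], [P → .], [P' → . P] }  — shift, reduce
  I1: { [P → ; .] }  — reduce
  I2: { [P → C .] }  — reduce
  I3: { [P' → P .] }  — accept
  I4: { [C → f . n] }  — shift
  I5: { [C → n . id n], [P → n .] }  — shift, reduce
  I6: { [C → n id . n] }  — shift
  I7: { [C → n id n .] }  — reduce
  I8: { [C → f n .] }  — reduce

Conflict in state I0:
  Shift-reduce conflict between [P → .] and [C → . f n]
So the grammar is NOT LR(0).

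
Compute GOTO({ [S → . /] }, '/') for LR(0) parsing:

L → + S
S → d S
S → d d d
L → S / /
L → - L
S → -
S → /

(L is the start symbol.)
{ [S → / .] }

GOTO(I, '/') = CLOSURE({ [A → αX.β] : [A → α.Xβ] ∈ I, X = '/' })

Items with dot before '/', with the dot advanced:
  [S → . /] → [S → / .]
Closure adds nothing (no advanced item has the dot before a non-terminal).

GOTO = { [S → / .] }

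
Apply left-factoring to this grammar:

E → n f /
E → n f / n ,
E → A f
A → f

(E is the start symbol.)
Left-factoring transforms A → αβ₁ | αβ₂ into A → αA' and A' → β₁ | β₂
(α is the longest common prefix among the alternatives). Repeat until
no nonterminal has two alternatives with a common prefix.

Round 1: E has alternatives sharing prefix 'n f /'. Introduce E': E → n f / E'
  Add: E' → ε
  Add: E' → n ,

No remaining common prefixes — done.

Resulting grammar:
E → n f / E'
E' → ε
E' → n ,
E → A f
A → f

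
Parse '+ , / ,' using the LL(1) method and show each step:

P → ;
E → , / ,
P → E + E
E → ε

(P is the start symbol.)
LL(1) parsing maintains a stack (initially the start symbol over $) and the input. At each step: if the stack top is a terminal, match it against the current input token; if it is a non-terminal N, replace it with the RHS of M[N, lookahead] (the unique production whose predict set contains the lookahead).

Stack is shown with the top on the left.

Stack    Input      Action
--------------------------
P $      + , / , $  output P → E + E
E + E $  + , / , $  output E → ε
+ E $    + , / , $  match '+'
E $      , / , $    output E → , / ,
, / , $  , / , $    match ','
/ , $    / , $      match '/'
, $      , $        match ','
$        $          accept

The string is accepted.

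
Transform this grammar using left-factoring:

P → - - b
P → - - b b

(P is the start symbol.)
P → - - b P'
P' → ε
P' → b

Left-factoring transforms A → αβ₁ | αβ₂ into A → αA' and A' → β₁ | β₂
(α is the longest common prefix among the alternatives). Repeat until
no nonterminal has two alternatives with a common prefix.

Round 1: P has alternatives sharing prefix '- - b'. Introduce P': P → - - b P'
  Add: P' → ε
  Add: P' → b

No remaining common prefixes — done.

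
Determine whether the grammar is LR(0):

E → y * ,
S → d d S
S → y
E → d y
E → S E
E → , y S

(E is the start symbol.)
No. Shift-reduce conflict between [S → y .] and [E → y . * ,]

Augment with E' → E and build the canonical LR(0) collection (I0 = CLOSURE({[E' → . E]}), then GOTO on every symbol after a dot until no new states appear). It has 16 states:
  I0: { [E → . , y S], [E → . S E], [E → . d y], [E → . y * ,], [E' → . E], [S → . d d S], [S → . y] }  — shift
  I1: { [E → , . y S] }  — shift
  I2: { [E' → E .] }  — accept
  I3: { [E → . , y S], [E → . S E], [E → . d y], [E → . y * ,], [E → S . E], [S → . d d S], [S → . y] }  — shift
  I4: { [E → d . y], [S → d . d S] }  — shift
  I5: { [E → y . * ,], [S → y .] }  — shift, reduce
  I6: { [E → y * . ,] }  — shift
  I7: { [E → y * , .] }  — reduce
  I8: { [S → . d d S], [S → . y], [S → d d . S] }  — shift
  I9: { [E → d y .] }  — reduce
  I10: { [S → d d S .] }  — reduce
  I11: { [S → d . d S] }  — shift
  I12: { [S → y .] }  — reduce
  I13: { [E → S E .] }  — reduce
  I14: { [E → , y . S], [S → . d d S], [S → . y] }  — shift
  I15: { [E → , y S .] }  — reduce

Conflict in state I5:
  Shift-reduce conflict between [S → y .] and [E → y . * ,]
So the grammar is NOT LR(0).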